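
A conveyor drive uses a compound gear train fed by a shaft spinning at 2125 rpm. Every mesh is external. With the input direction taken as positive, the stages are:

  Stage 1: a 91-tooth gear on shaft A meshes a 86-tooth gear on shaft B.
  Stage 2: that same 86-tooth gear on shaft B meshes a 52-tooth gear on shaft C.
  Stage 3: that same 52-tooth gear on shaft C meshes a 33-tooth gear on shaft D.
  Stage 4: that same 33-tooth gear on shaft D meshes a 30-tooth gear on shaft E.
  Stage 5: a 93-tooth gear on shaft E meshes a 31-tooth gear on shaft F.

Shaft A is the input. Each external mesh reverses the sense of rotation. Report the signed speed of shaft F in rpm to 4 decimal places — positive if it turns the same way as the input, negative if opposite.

Stage 1 [91T→86T]: ω = 2125.0000×91/86 = 2248.5465 rpm, dir flips to −; running = −2248.5465
Stage 2 [86T→52T]: ω = 2248.5465×86/52 = 3718.7500 rpm, dir flips to +; running = +3718.7500
Stage 3 [52T→33T]: ω = 3718.7500×52/33 = 5859.8485 rpm, dir flips to −; running = −5859.8485
Stage 4 [33T→30T]: ω = 5859.8485×33/30 = 6445.8333 rpm, dir flips to +; running = +6445.8333
Stage 5 [93T→31T]: ω = 6445.8333×93/31 = 19337.5000 rpm, dir flips to −; running = −19337.5000

-19337.5000 rpm (opposite to input, |ω| = 19337.5000 rpm)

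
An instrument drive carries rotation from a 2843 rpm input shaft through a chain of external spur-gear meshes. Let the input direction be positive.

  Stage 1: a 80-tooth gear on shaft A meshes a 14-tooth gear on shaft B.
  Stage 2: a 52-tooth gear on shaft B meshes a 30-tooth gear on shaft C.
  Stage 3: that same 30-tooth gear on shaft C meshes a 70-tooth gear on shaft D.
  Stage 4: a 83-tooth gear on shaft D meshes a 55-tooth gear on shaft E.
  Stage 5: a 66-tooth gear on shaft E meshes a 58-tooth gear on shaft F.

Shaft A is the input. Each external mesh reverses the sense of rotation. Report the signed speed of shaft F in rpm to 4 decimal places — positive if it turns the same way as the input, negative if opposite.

-20724.0895 rpm (opposite to input, |ω| = 20724.0895 rpm)

Stage 1 [80T→14T]: ω = 2843.0000×80/14 = 16245.7143 rpm, dir flips to −; running = −16245.7143
Stage 2 [52T→30T]: ω = 16245.7143×52/30 = 28159.2381 rpm, dir flips to +; running = +28159.2381
Stage 3 [30T→70T]: ω = 28159.2381×30/70 = 12068.2449 rpm, dir flips to −; running = −12068.2449
Stage 4 [83T→55T]: ω = 12068.2449×83/55 = 18212.0787 rpm, dir flips to +; running = +18212.0787
Stage 5 [66T→58T]: ω = 18212.0787×66/58 = 20724.0895 rpm, dir flips to −; running = −20724.0895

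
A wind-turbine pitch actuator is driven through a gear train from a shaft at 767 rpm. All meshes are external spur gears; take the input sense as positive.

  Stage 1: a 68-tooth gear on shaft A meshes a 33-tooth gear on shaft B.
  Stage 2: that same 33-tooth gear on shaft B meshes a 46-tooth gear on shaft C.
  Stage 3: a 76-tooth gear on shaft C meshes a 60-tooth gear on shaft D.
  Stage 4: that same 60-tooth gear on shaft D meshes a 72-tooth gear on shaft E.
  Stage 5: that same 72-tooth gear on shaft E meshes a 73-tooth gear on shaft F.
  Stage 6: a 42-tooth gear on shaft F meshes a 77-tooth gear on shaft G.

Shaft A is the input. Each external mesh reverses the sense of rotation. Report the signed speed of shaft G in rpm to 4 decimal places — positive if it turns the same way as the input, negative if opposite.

Stage 1 [68T→33T]: ω = 767.0000×68/33 = 1580.4848 rpm, dir flips to −; running = −1580.4848
Stage 2 [33T→46T]: ω = 1580.4848×33/46 = 1133.8261 rpm, dir flips to +; running = +1133.8261
Stage 3 [76T→60T]: ω = 1133.8261×76/60 = 1436.1797 rpm, dir flips to −; running = −1436.1797
Stage 4 [60T→72T]: ω = 1436.1797×60/72 = 1196.8164 rpm, dir flips to +; running = +1196.8164
Stage 5 [72T→73T]: ω = 1196.8164×72/73 = 1180.4217 rpm, dir flips to −; running = −1180.4217
Stage 6 [42T→77T]: ω = 1180.4217×42/77 = 643.8664 rpm, dir flips to +; running = +643.8664

+643.8664 rpm (same as input, |ω| = 643.8664 rpm)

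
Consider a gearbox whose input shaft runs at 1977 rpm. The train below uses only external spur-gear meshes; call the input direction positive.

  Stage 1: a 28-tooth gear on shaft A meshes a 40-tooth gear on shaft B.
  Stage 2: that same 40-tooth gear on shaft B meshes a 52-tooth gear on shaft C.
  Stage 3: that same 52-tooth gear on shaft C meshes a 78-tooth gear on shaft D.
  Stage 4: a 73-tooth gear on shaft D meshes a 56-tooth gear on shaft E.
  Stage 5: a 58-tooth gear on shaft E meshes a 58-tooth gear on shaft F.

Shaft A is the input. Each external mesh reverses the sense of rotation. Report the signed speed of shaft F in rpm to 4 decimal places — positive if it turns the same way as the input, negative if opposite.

-925.1346 rpm (opposite to input, |ω| = 925.1346 rpm)

Stage 1 [28T→40T]: ω = 1977.0000×28/40 = 1383.9000 rpm, dir flips to −; running = −1383.9000
Stage 2 [40T→52T]: ω = 1383.9000×40/52 = 1064.5385 rpm, dir flips to +; running = +1064.5385
Stage 3 [52T→78T]: ω = 1064.5385×52/78 = 709.6923 rpm, dir flips to −; running = −709.6923
Stage 4 [73T→56T]: ω = 709.6923×73/56 = 925.1346 rpm, dir flips to +; running = +925.1346
Stage 5 [58T→58T]: ω = 925.1346×58/58 = 925.1346 rpm, dir flips to −; running = −925.1346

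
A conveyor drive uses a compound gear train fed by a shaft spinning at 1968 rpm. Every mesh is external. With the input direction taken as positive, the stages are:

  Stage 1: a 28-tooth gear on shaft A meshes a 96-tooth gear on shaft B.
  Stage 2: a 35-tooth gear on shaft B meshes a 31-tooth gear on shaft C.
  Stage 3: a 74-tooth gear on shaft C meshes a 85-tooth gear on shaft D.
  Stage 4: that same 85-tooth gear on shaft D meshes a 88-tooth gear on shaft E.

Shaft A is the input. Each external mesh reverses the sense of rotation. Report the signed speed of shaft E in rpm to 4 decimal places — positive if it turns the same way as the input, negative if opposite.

Stage 1 [28T→96T]: ω = 1968.0000×28/96 = 574.0000 rpm, dir flips to −; running = −574.0000
Stage 2 [35T→31T]: ω = 574.0000×35/31 = 648.0645 rpm, dir flips to +; running = +648.0645
Stage 3 [74T→85T]: ω = 648.0645×74/85 = 564.1973 rpm, dir flips to −; running = −564.1973
Stage 4 [85T→88T]: ω = 564.1973×85/88 = 544.9633 rpm, dir flips to +; running = +544.9633

+544.9633 rpm (same as input, |ω| = 544.9633 rpm)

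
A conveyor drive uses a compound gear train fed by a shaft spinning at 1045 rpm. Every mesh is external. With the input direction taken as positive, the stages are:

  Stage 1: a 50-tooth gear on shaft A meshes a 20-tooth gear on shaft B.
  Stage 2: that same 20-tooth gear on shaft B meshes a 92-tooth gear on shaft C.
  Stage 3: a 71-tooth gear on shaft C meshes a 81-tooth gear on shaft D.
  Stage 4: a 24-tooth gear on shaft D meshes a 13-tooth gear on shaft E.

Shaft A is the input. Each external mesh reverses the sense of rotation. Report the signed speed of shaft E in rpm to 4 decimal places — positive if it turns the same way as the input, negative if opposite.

+919.0512 rpm (same as input, |ω| = 919.0512 rpm)

Stage 1 [50T→20T]: ω = 1045.0000×50/20 = 2612.5000 rpm, dir flips to −; running = −2612.5000
Stage 2 [20T→92T]: ω = 2612.5000×20/92 = 567.9348 rpm, dir flips to +; running = +567.9348
Stage 3 [71T→81T]: ω = 567.9348×71/81 = 497.8194 rpm, dir flips to −; running = −497.8194
Stage 4 [24T→13T]: ω = 497.8194×24/13 = 919.0512 rpm, dir flips to +; running = +919.0512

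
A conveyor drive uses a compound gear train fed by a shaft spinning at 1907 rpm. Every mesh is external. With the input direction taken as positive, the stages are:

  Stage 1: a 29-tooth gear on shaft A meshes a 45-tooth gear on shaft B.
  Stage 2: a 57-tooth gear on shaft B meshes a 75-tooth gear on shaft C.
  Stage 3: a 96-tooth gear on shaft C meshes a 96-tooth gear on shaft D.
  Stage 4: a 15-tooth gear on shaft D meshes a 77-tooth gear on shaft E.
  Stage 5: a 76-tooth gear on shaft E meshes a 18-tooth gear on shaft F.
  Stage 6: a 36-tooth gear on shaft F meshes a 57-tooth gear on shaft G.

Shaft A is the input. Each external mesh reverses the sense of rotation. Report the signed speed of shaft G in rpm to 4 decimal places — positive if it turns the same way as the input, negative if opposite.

+485.1980 rpm (same as input, |ω| = 485.1980 rpm)

Stage 1 [29T→45T]: ω = 1907.0000×29/45 = 1228.9556 rpm, dir flips to −; running = −1228.9556
Stage 2 [57T→75T]: ω = 1228.9556×57/75 = 934.0062 rpm, dir flips to +; running = +934.0062
Stage 3 [96T→96T]: ω = 934.0062×96/96 = 934.0062 rpm, dir flips to −; running = −934.0062
Stage 4 [15T→77T]: ω = 934.0062×15/77 = 181.9493 rpm, dir flips to +; running = +181.9493
Stage 5 [76T→18T]: ω = 181.9493×76/18 = 768.2302 rpm, dir flips to −; running = −768.2302
Stage 6 [36T→57T]: ω = 768.2302×36/57 = 485.1980 rpm, dir flips to +; running = +485.1980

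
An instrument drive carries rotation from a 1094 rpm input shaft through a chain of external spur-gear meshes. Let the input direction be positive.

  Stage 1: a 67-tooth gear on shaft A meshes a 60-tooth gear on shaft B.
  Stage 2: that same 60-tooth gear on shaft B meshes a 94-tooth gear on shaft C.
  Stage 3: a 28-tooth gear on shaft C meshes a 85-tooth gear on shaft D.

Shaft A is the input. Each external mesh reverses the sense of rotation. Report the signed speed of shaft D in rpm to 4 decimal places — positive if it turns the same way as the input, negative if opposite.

-256.8641 rpm (opposite to input, |ω| = 256.8641 rpm)

Stage 1 [67T→60T]: ω = 1094.0000×67/60 = 1221.6333 rpm, dir flips to −; running = −1221.6333
Stage 2 [60T→94T]: ω = 1221.6333×60/94 = 779.7660 rpm, dir flips to +; running = +779.7660
Stage 3 [28T→85T]: ω = 779.7660×28/85 = 256.8641 rpm, dir flips to −; running = −256.8641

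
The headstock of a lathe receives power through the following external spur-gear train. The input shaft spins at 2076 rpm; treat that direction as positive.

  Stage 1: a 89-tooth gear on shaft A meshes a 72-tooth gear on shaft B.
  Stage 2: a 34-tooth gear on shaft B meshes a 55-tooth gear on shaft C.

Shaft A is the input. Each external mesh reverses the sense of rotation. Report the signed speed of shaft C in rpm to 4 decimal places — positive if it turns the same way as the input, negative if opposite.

Stage 1 [89T→72T]: ω = 2076.0000×89/72 = 2566.1667 rpm, dir flips to −; running = −2566.1667
Stage 2 [34T→55T]: ω = 2566.1667×34/55 = 1586.3576 rpm, dir flips to +; running = +1586.3576

+1586.3576 rpm (same as input, |ω| = 1586.3576 rpm)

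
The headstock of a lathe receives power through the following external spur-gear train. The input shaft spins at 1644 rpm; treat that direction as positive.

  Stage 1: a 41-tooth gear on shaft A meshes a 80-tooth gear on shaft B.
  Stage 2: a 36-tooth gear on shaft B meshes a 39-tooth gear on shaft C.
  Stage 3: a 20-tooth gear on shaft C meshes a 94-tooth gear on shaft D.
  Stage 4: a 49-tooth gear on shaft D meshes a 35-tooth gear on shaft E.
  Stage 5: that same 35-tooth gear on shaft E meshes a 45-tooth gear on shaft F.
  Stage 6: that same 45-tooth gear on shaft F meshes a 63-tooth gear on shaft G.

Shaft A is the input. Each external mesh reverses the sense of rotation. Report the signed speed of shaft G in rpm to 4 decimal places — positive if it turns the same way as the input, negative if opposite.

Stage 1 [41T→80T]: ω = 1644.0000×41/80 = 842.5500 rpm, dir flips to −; running = −842.5500
Stage 2 [36T→39T]: ω = 842.5500×36/39 = 777.7385 rpm, dir flips to +; running = +777.7385
Stage 3 [20T→94T]: ω = 777.7385×20/94 = 165.4763 rpm, dir flips to −; running = −165.4763
Stage 4 [49T→35T]: ω = 165.4763×49/35 = 231.6668 rpm, dir flips to +; running = +231.6668
Stage 5 [35T→45T]: ω = 231.6668×35/45 = 180.1853 rpm, dir flips to −; running = −180.1853
Stage 6 [45T→63T]: ω = 180.1853×45/63 = 128.7038 rpm, dir flips to +; running = +128.7038

+128.7038 rpm (same as input, |ω| = 128.7038 rpm)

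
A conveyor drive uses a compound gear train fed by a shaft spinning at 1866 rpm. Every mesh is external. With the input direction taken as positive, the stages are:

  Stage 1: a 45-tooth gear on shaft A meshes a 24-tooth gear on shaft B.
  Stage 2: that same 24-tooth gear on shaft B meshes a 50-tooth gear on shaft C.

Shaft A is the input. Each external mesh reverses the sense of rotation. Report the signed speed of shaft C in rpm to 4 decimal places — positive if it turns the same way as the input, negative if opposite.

+1679.4000 rpm (same as input, |ω| = 1679.4000 rpm)

Stage 1 [45T→24T]: ω = 1866.0000×45/24 = 3498.7500 rpm, dir flips to −; running = −3498.7500
Stage 2 [24T→50T]: ω = 3498.7500×24/50 = 1679.4000 rpm, dir flips to +; running = +1679.4000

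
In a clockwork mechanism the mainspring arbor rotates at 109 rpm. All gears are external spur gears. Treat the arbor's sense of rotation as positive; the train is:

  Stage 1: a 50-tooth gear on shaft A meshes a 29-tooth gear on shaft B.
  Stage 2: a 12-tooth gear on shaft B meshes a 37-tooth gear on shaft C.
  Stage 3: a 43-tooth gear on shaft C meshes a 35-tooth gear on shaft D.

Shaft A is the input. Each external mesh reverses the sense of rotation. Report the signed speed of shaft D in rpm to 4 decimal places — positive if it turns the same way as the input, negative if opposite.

Stage 1 [50T→29T]: ω = 109.0000×50/29 = 187.9310 rpm, dir flips to −; running = −187.9310
Stage 2 [12T→37T]: ω = 187.9310×12/37 = 60.9506 rpm, dir flips to +; running = +60.9506
Stage 3 [43T→35T]: ω = 60.9506×43/35 = 74.8822 rpm, dir flips to −; running = −74.8822

-74.8822 rpm (opposite to input, |ω| = 74.8822 rpm)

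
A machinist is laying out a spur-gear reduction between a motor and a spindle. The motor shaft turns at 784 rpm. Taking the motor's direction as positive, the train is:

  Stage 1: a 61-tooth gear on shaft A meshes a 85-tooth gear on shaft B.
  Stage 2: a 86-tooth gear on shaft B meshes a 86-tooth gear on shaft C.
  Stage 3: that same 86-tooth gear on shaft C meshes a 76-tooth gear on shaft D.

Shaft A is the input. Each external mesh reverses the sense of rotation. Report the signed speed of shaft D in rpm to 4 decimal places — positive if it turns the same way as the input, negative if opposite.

Stage 1 [61T→85T]: ω = 784.0000×61/85 = 562.6353 rpm, dir flips to −; running = −562.6353
Stage 2 [86T→86T]: ω = 562.6353×86/86 = 562.6353 rpm, dir flips to +; running = +562.6353
Stage 3 [86T→76T]: ω = 562.6353×86/76 = 636.6663 rpm, dir flips to −; running = −636.6663

-636.6663 rpm (opposite to input, |ω| = 636.6663 rpm)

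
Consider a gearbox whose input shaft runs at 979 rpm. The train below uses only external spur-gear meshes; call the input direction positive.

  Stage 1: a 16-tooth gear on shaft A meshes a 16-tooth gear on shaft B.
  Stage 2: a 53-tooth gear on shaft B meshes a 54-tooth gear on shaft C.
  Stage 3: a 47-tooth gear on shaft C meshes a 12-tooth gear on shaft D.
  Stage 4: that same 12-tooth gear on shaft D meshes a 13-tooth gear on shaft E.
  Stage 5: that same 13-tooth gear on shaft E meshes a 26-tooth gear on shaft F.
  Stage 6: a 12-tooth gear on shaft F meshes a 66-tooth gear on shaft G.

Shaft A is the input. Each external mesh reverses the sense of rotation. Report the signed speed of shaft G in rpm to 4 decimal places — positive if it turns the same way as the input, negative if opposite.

+315.8105 rpm (same as input, |ω| = 315.8105 rpm)

Stage 1 [16T→16T]: ω = 979.0000×16/16 = 979.0000 rpm, dir flips to −; running = −979.0000
Stage 2 [53T→54T]: ω = 979.0000×53/54 = 960.8704 rpm, dir flips to +; running = +960.8704
Stage 3 [47T→12T]: ω = 960.8704×47/12 = 3763.4090 rpm, dir flips to −; running = −3763.4090
Stage 4 [12T→13T]: ω = 3763.4090×12/13 = 3473.9160 rpm, dir flips to +; running = +3473.9160
Stage 5 [13T→26T]: ω = 3473.9160×13/26 = 1736.9580 rpm, dir flips to −; running = −1736.9580
Stage 6 [12T→66T]: ω = 1736.9580×12/66 = 315.8105 rpm, dir flips to +; running = +315.8105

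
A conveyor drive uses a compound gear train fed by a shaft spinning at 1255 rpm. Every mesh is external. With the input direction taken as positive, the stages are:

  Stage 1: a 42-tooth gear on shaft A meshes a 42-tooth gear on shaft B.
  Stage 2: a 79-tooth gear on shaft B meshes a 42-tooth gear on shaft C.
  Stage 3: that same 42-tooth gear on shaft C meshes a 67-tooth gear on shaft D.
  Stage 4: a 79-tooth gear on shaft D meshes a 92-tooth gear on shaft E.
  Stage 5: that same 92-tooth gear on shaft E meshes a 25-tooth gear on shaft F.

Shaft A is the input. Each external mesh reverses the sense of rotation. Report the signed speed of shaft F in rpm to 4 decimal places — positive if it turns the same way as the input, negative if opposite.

-4676.0925 rpm (opposite to input, |ω| = 4676.0925 rpm)

Stage 1 [42T→42T]: ω = 1255.0000×42/42 = 1255.0000 rpm, dir flips to −; running = −1255.0000
Stage 2 [79T→42T]: ω = 1255.0000×79/42 = 2360.5952 rpm, dir flips to +; running = +2360.5952
Stage 3 [42T→67T]: ω = 2360.5952×42/67 = 1479.7761 rpm, dir flips to −; running = −1479.7761
Stage 4 [79T→92T]: ω = 1479.7761×79/92 = 1270.6773 rpm, dir flips to +; running = +1270.6773
Stage 5 [92T→25T]: ω = 1270.6773×92/25 = 4676.0925 rpm, dir flips to −; running = −4676.0925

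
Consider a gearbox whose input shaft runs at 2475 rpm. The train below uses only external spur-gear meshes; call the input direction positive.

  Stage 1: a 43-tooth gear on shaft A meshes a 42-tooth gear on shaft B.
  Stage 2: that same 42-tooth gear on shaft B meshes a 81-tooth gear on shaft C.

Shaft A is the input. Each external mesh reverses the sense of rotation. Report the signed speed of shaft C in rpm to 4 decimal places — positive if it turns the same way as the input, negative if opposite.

Stage 1 [43T→42T]: ω = 2475.0000×43/42 = 2533.9286 rpm, dir flips to −; running = −2533.9286
Stage 2 [42T→81T]: ω = 2533.9286×42/81 = 1313.8889 rpm, dir flips to +; running = +1313.8889

+1313.8889 rpm (same as input, |ω| = 1313.8889 rpm)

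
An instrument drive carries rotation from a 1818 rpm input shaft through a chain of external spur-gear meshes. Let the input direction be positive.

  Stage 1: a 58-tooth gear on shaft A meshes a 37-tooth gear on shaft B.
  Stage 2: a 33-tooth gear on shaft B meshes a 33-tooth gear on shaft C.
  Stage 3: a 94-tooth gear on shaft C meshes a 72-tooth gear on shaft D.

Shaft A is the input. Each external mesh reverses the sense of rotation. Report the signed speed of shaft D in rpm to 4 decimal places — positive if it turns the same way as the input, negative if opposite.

-3720.6216 rpm (opposite to input, |ω| = 3720.6216 rpm)

Stage 1 [58T→37T]: ω = 1818.0000×58/37 = 2849.8378 rpm, dir flips to −; running = −2849.8378
Stage 2 [33T→33T]: ω = 2849.8378×33/33 = 2849.8378 rpm, dir flips to +; running = +2849.8378
Stage 3 [94T→72T]: ω = 2849.8378×94/72 = 3720.6216 rpm, dir flips to −; running = −3720.6216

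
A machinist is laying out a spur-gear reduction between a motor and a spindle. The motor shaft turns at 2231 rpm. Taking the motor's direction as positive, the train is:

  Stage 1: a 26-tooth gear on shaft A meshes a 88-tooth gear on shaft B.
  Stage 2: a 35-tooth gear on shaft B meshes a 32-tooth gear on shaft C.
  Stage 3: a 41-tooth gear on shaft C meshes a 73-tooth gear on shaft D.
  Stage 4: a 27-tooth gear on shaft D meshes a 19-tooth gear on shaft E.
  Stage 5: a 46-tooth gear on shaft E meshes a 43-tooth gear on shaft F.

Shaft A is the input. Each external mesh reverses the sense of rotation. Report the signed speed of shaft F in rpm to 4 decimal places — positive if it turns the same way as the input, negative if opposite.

-615.5578 rpm (opposite to input, |ω| = 615.5578 rpm)

Stage 1 [26T→88T]: ω = 2231.0000×26/88 = 659.1591 rpm, dir flips to −; running = −659.1591
Stage 2 [35T→32T]: ω = 659.1591×35/32 = 720.9553 rpm, dir flips to +; running = +720.9553
Stage 3 [41T→73T]: ω = 720.9553×41/73 = 404.9201 rpm, dir flips to −; running = −404.9201
Stage 4 [27T→19T]: ω = 404.9201×27/19 = 575.4127 rpm, dir flips to +; running = +575.4127
Stage 5 [46T→43T]: ω = 575.4127×46/43 = 615.5578 rpm, dir flips to −; running = −615.5578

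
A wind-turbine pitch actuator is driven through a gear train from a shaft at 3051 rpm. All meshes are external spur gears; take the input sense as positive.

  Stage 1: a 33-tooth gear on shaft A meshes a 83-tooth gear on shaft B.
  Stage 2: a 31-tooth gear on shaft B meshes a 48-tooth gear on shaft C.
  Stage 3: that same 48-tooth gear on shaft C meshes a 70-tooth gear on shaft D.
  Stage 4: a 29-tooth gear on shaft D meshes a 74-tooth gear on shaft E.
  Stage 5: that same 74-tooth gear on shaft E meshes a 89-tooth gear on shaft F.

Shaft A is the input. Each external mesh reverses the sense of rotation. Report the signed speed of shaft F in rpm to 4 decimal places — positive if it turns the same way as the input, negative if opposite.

Stage 1 [33T→83T]: ω = 3051.0000×33/83 = 1213.0482 rpm, dir flips to −; running = −1213.0482
Stage 2 [31T→48T]: ω = 1213.0482×31/48 = 783.4270 rpm, dir flips to +; running = +783.4270
Stage 3 [48T→70T]: ω = 783.4270×48/70 = 537.2071 rpm, dir flips to −; running = −537.2071
Stage 4 [29T→74T]: ω = 537.2071×29/74 = 210.5271 rpm, dir flips to +; running = +210.5271
Stage 5 [74T→89T]: ω = 210.5271×74/89 = 175.0450 rpm, dir flips to −; running = −175.0450

-175.0450 rpm (opposite to input, |ω| = 175.0450 rpm)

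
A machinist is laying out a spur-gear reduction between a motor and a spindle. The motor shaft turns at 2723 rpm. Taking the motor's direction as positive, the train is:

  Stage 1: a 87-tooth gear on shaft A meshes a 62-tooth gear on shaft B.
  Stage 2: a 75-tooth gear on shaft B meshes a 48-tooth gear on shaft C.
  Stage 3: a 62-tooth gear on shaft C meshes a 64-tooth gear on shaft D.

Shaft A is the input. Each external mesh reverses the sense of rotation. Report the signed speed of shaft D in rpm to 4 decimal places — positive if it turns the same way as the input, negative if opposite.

-5783.7158 rpm (opposite to input, |ω| = 5783.7158 rpm)

Stage 1 [87T→62T]: ω = 2723.0000×87/62 = 3820.9839 rpm, dir flips to −; running = −3820.9839
Stage 2 [75T→48T]: ω = 3820.9839×75/48 = 5970.2873 rpm, dir flips to +; running = +5970.2873
Stage 3 [62T→64T]: ω = 5970.2873×62/64 = 5783.7158 rpm, dir flips to −; running = −5783.7158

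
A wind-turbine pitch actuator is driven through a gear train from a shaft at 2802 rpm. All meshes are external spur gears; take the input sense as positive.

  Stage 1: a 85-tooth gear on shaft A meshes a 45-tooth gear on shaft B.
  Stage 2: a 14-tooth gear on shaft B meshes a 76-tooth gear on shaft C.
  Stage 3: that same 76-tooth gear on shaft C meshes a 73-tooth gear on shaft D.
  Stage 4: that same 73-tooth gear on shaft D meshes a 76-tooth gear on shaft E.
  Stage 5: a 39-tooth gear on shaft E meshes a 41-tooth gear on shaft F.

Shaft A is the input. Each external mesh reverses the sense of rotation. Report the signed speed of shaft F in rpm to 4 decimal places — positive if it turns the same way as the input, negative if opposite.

-927.4056 rpm (opposite to input, |ω| = 927.4056 rpm)

Stage 1 [85T→45T]: ω = 2802.0000×85/45 = 5292.6667 rpm, dir flips to −; running = −5292.6667
Stage 2 [14T→76T]: ω = 5292.6667×14/76 = 974.9649 rpm, dir flips to +; running = +974.9649
Stage 3 [76T→73T]: ω = 974.9649×76/73 = 1015.0320 rpm, dir flips to −; running = −1015.0320
Stage 4 [73T→76T]: ω = 1015.0320×73/76 = 974.9649 rpm, dir flips to +; running = +974.9649
Stage 5 [39T→41T]: ω = 974.9649×39/41 = 927.4056 rpm, dir flips to −; running = −927.4056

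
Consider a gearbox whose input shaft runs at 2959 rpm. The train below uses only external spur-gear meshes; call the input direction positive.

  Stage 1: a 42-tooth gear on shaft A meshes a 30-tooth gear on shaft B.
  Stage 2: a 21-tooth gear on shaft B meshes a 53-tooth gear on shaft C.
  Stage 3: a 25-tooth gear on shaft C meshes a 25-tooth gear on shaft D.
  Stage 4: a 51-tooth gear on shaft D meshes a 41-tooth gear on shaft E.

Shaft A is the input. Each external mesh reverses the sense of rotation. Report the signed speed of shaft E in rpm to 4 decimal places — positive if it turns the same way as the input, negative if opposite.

+2041.7509 rpm (same as input, |ω| = 2041.7509 rpm)

Stage 1 [42T→30T]: ω = 2959.0000×42/30 = 4142.6000 rpm, dir flips to −; running = −4142.6000
Stage 2 [21T→53T]: ω = 4142.6000×21/53 = 1641.4075 rpm, dir flips to +; running = +1641.4075
Stage 3 [25T→25T]: ω = 1641.4075×25/25 = 1641.4075 rpm, dir flips to −; running = −1641.4075
Stage 4 [51T→41T]: ω = 1641.4075×51/41 = 2041.7509 rpm, dir flips to +; running = +2041.7509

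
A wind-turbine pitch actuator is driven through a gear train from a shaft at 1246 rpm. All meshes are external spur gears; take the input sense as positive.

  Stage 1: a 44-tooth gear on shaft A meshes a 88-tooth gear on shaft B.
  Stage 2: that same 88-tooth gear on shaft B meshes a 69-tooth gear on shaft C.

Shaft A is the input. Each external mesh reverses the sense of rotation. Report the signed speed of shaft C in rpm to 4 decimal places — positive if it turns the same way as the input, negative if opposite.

Stage 1 [44T→88T]: ω = 1246.0000×44/88 = 623.0000 rpm, dir flips to −; running = −623.0000
Stage 2 [88T→69T]: ω = 623.0000×88/69 = 794.5507 rpm, dir flips to +; running = +794.5507

+794.5507 rpm (same as input, |ω| = 794.5507 rpm)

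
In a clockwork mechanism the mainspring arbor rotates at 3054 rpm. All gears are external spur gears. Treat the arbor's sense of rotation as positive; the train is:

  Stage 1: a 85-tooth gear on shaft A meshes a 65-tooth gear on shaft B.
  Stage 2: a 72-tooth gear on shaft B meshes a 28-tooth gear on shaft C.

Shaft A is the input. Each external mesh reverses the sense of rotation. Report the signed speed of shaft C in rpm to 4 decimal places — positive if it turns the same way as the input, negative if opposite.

Stage 1 [85T→65T]: ω = 3054.0000×85/65 = 3993.6923 rpm, dir flips to −; running = −3993.6923
Stage 2 [72T→28T]: ω = 3993.6923×72/28 = 10269.4945 rpm, dir flips to +; running = +10269.4945

+10269.4945 rpm (same as input, |ω| = 10269.4945 rpm)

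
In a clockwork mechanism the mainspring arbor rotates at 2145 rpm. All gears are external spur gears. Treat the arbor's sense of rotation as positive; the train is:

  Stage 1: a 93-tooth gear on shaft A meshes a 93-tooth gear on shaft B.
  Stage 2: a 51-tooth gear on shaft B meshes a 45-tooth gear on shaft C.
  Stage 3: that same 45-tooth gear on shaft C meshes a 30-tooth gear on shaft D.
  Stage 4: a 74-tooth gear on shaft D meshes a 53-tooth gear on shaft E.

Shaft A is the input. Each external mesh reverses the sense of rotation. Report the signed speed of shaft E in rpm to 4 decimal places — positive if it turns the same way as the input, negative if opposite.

Stage 1 [93T→93T]: ω = 2145.0000×93/93 = 2145.0000 rpm, dir flips to −; running = −2145.0000
Stage 2 [51T→45T]: ω = 2145.0000×51/45 = 2431.0000 rpm, dir flips to +; running = +2431.0000
Stage 3 [45T→30T]: ω = 2431.0000×45/30 = 3646.5000 rpm, dir flips to −; running = −3646.5000
Stage 4 [74T→53T]: ω = 3646.5000×74/53 = 5091.3396 rpm, dir flips to +; running = +5091.3396

+5091.3396 rpm (same as input, |ω| = 5091.3396 rpm)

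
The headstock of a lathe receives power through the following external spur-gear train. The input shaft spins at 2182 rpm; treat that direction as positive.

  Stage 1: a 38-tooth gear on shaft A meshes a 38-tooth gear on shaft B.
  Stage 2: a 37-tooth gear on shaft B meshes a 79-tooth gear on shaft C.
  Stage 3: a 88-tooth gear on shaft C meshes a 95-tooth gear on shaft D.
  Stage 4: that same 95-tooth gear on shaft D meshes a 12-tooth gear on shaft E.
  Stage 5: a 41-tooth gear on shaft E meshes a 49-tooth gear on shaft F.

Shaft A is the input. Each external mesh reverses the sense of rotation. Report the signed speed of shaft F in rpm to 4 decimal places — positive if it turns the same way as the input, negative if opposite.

-6270.7369 rpm (opposite to input, |ω| = 6270.7369 rpm)

Stage 1 [38T→38T]: ω = 2182.0000×38/38 = 2182.0000 rpm, dir flips to −; running = −2182.0000
Stage 2 [37T→79T]: ω = 2182.0000×37/79 = 1021.9494 rpm, dir flips to +; running = +1021.9494
Stage 3 [88T→95T]: ω = 1021.9494×88/95 = 946.6478 rpm, dir flips to −; running = −946.6478
Stage 4 [95T→12T]: ω = 946.6478×95/12 = 7494.2954 rpm, dir flips to +; running = +7494.2954
Stage 5 [41T→49T]: ω = 7494.2954×41/49 = 6270.7369 rpm, dir flips to −; running = −6270.7369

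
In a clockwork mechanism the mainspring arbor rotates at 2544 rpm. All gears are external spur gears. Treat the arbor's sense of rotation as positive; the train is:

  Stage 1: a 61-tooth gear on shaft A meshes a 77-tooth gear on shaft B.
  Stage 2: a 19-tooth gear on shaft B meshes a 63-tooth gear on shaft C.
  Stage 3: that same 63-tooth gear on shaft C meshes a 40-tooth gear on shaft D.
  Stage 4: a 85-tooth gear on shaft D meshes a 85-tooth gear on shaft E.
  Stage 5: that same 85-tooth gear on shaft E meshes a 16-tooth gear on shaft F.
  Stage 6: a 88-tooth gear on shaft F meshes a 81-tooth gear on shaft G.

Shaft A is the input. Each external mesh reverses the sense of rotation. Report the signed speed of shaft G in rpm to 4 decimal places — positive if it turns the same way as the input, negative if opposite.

+5525.1799 rpm (same as input, |ω| = 5525.1799 rpm)

Stage 1 [61T→77T]: ω = 2544.0000×61/77 = 2015.3766 rpm, dir flips to −; running = −2015.3766
Stage 2 [19T→63T]: ω = 2015.3766×19/63 = 607.8120 rpm, dir flips to +; running = +607.8120
Stage 3 [63T→40T]: ω = 607.8120×63/40 = 957.3039 rpm, dir flips to −; running = −957.3039
Stage 4 [85T→85T]: ω = 957.3039×85/85 = 957.3039 rpm, dir flips to +; running = +957.3039
Stage 5 [85T→16T]: ω = 957.3039×85/16 = 5085.6769 rpm, dir flips to −; running = −5085.6769
Stage 6 [88T→81T]: ω = 5085.6769×88/81 = 5525.1799 rpm, dir flips to +; running = +5525.1799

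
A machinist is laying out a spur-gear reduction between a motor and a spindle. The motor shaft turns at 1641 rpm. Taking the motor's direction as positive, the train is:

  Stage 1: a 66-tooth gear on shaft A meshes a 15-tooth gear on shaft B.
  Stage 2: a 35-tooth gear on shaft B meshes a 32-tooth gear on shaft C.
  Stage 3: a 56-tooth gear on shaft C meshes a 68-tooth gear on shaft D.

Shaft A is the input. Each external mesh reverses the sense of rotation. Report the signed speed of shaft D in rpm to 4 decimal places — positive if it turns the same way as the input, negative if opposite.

-6503.6691 rpm (opposite to input, |ω| = 6503.6691 rpm)

Stage 1 [66T→15T]: ω = 1641.0000×66/15 = 7220.4000 rpm, dir flips to −; running = −7220.4000
Stage 2 [35T→32T]: ω = 7220.4000×35/32 = 7897.3125 rpm, dir flips to +; running = +7897.3125
Stage 3 [56T→68T]: ω = 7897.3125×56/68 = 6503.6691 rpm, dir flips to −; running = −6503.6691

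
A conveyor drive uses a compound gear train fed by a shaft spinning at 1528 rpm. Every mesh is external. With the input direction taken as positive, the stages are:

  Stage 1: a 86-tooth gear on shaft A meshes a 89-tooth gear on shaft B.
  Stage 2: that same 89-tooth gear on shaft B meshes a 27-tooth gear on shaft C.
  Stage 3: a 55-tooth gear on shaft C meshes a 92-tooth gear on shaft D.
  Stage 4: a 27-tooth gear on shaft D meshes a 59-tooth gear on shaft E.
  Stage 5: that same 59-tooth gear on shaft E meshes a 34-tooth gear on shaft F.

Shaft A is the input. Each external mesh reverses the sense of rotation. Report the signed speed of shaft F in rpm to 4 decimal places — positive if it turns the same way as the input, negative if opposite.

Stage 1 [86T→89T]: ω = 1528.0000×86/89 = 1476.4944 rpm, dir flips to −; running = −1476.4944
Stage 2 [89T→27T]: ω = 1476.4944×89/27 = 4866.9630 rpm, dir flips to +; running = +4866.9630
Stage 3 [55T→92T]: ω = 4866.9630×55/92 = 2909.5974 rpm, dir flips to −; running = −2909.5974
Stage 4 [27T→59T]: ω = 2909.5974×27/59 = 1331.5107 rpm, dir flips to +; running = +1331.5107
Stage 5 [59T→34T]: ω = 1331.5107×59/34 = 2310.5627 rpm, dir flips to −; running = −2310.5627

-2310.5627 rpm (opposite to input, |ω| = 2310.5627 rpm)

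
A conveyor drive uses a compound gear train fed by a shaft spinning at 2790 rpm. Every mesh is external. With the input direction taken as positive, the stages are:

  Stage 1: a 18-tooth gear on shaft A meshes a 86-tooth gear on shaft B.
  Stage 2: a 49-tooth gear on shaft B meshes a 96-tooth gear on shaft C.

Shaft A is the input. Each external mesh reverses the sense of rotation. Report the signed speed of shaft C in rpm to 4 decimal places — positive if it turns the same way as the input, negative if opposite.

+298.0596 rpm (same as input, |ω| = 298.0596 rpm)

Stage 1 [18T→86T]: ω = 2790.0000×18/86 = 583.9535 rpm, dir flips to −; running = −583.9535
Stage 2 [49T→96T]: ω = 583.9535×49/96 = 298.0596 rpm, dir flips to +; running = +298.0596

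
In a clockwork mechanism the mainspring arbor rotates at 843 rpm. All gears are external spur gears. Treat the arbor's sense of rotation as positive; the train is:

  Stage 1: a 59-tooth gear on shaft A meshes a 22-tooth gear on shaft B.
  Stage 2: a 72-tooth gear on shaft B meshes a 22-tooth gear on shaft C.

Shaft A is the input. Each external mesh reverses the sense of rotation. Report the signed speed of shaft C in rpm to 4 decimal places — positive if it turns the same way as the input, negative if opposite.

Stage 1 [59T→22T]: ω = 843.0000×59/22 = 2260.7727 rpm, dir flips to −; running = −2260.7727
Stage 2 [72T→22T]: ω = 2260.7727×72/22 = 7398.8926 rpm, dir flips to +; running = +7398.8926

+7398.8926 rpm (same as input, |ω| = 7398.8926 rpm)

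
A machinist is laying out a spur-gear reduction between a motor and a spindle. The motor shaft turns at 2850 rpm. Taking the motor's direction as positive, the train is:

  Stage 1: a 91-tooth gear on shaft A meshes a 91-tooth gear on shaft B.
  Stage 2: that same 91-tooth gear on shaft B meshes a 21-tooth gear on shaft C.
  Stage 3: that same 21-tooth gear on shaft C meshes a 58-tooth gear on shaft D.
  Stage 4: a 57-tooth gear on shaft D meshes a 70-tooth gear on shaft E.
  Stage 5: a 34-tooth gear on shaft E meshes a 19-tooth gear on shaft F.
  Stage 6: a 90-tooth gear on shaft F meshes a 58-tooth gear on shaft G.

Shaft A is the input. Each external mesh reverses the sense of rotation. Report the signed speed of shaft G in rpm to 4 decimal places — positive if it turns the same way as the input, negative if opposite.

Stage 1 [91T→91T]: ω = 2850.0000×91/91 = 2850.0000 rpm, dir flips to −; running = −2850.0000
Stage 2 [91T→21T]: ω = 2850.0000×91/21 = 12350.0000 rpm, dir flips to +; running = +12350.0000
Stage 3 [21T→58T]: ω = 12350.0000×21/58 = 4471.5517 rpm, dir flips to −; running = −4471.5517
Stage 4 [57T→70T]: ω = 4471.5517×57/70 = 3641.1207 rpm, dir flips to +; running = +3641.1207
Stage 5 [34T→19T]: ω = 3641.1207×34/19 = 6515.6897 rpm, dir flips to −; running = −6515.6897
Stage 6 [90T→58T]: ω = 6515.6897×90/58 = 10110.5529 rpm, dir flips to +; running = +10110.5529

+10110.5529 rpm (same as input, |ω| = 10110.5529 rpm)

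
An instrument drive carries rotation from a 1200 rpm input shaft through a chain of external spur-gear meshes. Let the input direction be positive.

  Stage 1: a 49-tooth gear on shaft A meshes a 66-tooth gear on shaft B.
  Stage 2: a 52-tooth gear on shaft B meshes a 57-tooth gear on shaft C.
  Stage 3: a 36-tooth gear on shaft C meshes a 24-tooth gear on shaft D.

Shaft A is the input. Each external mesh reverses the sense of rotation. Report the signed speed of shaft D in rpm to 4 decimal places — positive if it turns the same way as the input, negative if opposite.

-1219.1388 rpm (opposite to input, |ω| = 1219.1388 rpm)

Stage 1 [49T→66T]: ω = 1200.0000×49/66 = 890.9091 rpm, dir flips to −; running = −890.9091
Stage 2 [52T→57T]: ω = 890.9091×52/57 = 812.7592 rpm, dir flips to +; running = +812.7592
Stage 3 [36T→24T]: ω = 812.7592×36/24 = 1219.1388 rpm, dir flips to −; running = −1219.1388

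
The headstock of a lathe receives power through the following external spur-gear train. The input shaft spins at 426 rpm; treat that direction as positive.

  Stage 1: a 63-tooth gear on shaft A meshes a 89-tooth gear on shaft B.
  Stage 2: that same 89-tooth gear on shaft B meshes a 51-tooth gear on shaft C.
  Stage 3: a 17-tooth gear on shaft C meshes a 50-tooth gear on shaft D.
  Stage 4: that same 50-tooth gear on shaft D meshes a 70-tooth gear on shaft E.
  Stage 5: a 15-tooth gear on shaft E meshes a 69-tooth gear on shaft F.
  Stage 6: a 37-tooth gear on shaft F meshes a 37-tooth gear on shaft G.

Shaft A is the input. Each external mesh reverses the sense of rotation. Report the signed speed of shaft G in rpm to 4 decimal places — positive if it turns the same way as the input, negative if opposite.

Stage 1 [63T→89T]: ω = 426.0000×63/89 = 301.5506 rpm, dir flips to −; running = −301.5506
Stage 2 [89T→51T]: ω = 301.5506×89/51 = 526.2353 rpm, dir flips to +; running = +526.2353
Stage 3 [17T→50T]: ω = 526.2353×17/50 = 178.9200 rpm, dir flips to −; running = −178.9200
Stage 4 [50T→70T]: ω = 178.9200×50/70 = 127.8000 rpm, dir flips to +; running = +127.8000
Stage 5 [15T→69T]: ω = 127.8000×15/69 = 27.7826 rpm, dir flips to −; running = −27.7826
Stage 6 [37T→37T]: ω = 27.7826×37/37 = 27.7826 rpm, dir flips to +; running = +27.7826

+27.7826 rpm (same as input, |ω| = 27.7826 rpm)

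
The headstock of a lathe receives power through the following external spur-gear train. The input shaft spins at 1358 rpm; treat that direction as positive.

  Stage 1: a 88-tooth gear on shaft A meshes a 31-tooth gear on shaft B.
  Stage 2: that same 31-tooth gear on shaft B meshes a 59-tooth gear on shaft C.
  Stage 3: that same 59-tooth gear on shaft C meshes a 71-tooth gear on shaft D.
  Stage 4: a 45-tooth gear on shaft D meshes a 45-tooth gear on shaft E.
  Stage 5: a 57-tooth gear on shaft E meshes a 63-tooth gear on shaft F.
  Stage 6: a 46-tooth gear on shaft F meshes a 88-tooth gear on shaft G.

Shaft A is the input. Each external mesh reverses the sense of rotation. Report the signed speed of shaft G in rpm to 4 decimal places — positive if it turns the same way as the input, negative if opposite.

Stage 1 [88T→31T]: ω = 1358.0000×88/31 = 3854.9677 rpm, dir flips to −; running = −3854.9677
Stage 2 [31T→59T]: ω = 3854.9677×31/59 = 2025.4915 rpm, dir flips to +; running = +2025.4915
Stage 3 [59T→71T]: ω = 2025.4915×59/71 = 1683.1549 rpm, dir flips to −; running = −1683.1549
Stage 4 [45T→45T]: ω = 1683.1549×45/45 = 1683.1549 rpm, dir flips to +; running = +1683.1549
Stage 5 [57T→63T]: ω = 1683.1549×57/63 = 1522.8545 rpm, dir flips to −; running = −1522.8545
Stage 6 [46T→88T]: ω = 1522.8545×46/88 = 796.0376 rpm, dir flips to +; running = +796.0376

+796.0376 rpm (same as input, |ω| = 796.0376 rpm)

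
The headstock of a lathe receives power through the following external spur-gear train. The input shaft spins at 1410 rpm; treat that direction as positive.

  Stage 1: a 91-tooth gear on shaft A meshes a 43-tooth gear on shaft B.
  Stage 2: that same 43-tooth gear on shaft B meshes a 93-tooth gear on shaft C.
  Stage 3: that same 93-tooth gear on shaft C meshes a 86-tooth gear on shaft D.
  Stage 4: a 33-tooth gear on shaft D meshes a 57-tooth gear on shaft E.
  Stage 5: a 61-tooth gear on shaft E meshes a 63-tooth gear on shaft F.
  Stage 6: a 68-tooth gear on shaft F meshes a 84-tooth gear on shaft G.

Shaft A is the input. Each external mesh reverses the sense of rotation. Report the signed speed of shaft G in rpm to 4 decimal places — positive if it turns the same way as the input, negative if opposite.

Stage 1 [91T→43T]: ω = 1410.0000×91/43 = 2983.9535 rpm, dir flips to −; running = −2983.9535
Stage 2 [43T→93T]: ω = 2983.9535×43/93 = 1379.6774 rpm, dir flips to +; running = +1379.6774
Stage 3 [93T→86T]: ω = 1379.6774×93/86 = 1491.9767 rpm, dir flips to −; running = −1491.9767
Stage 4 [33T→57T]: ω = 1491.9767×33/57 = 863.7760 rpm, dir flips to +; running = +863.7760
Stage 5 [61T→63T]: ω = 863.7760×61/63 = 836.3545 rpm, dir flips to −; running = −836.3545
Stage 6 [68T→84T]: ω = 836.3545×68/84 = 677.0489 rpm, dir flips to +; running = +677.0489

+677.0489 rpm (same as input, |ω| = 677.0489 rpm)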